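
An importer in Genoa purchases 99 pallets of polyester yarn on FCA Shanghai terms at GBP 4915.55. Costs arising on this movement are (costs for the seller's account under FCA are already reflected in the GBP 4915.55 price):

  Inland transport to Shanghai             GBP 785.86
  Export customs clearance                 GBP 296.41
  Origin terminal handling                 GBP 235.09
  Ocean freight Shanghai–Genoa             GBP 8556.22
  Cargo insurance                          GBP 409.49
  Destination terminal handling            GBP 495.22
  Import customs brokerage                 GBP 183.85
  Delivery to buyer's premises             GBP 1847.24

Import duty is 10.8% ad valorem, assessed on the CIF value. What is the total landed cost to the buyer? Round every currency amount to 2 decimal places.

FCA: the seller delivers export-cleared goods to the carrier; the buyer bears costs from that point.
Already in the invoice (seller's account under FCA): inland to port, export clearance — exclude.
CIF value = FCA price + origin terminal + freight + insurance = 4915.55 + 235.09 + 8556.22 + 409.49 = 14116.35
Import duty = 14116.35 × 10.8% = 1524.57
Buyer bears: origin terminal 235.09 + freight 8556.22 + insurance 409.49 + destination terminal 495.22 + brokerage 183.85 + delivery 1847.24 + duty 1524.57 = 13251.68
Landed cost = invoice 4915.55 + 13251.68 = 18167.23

Total landed cost: GBP 18167.23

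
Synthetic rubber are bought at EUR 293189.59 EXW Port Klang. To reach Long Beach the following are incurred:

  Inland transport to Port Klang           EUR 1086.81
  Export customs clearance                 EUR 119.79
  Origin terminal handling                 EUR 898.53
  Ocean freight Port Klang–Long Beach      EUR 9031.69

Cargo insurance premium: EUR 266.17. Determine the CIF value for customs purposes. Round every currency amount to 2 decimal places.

CIF = EXW price + pre-shipment costs + freight + insurance
CIF = 293189.59 + 1086.81 + 119.79 + 898.53 + 9031.69 + 266.17 = 304592.58

CIF value: EUR 304592.58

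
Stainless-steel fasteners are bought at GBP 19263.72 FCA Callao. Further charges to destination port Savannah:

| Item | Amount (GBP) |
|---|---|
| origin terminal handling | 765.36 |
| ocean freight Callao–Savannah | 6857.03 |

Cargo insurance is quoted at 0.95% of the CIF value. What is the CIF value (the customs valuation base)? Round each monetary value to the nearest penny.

CIF value: GBP 27143.98

Let C be the CIF value. C = FCA price + pre-shipment costs + freight + 0.95% × C
C − 0.95% × C = 19263.72 + 765.36 + 6857.03
0.9905 × C = 26886.11
C = 26886.11 / 0.9905 = 27143.98
Insurance premium = 0.95% × 27143.98 = 257.87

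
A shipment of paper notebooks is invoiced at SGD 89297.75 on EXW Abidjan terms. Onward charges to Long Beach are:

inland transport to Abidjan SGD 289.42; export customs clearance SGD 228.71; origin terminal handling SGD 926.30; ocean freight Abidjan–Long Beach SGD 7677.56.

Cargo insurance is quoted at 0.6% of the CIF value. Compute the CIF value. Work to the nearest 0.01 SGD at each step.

Let C be the CIF value. C = EXW price + pre-shipment costs + freight + 0.6% × C
C − 0.6% × C = 89297.75 + 289.42 + 228.71 + 926.30 + 7677.56
0.994 × C = 98419.74
C = 98419.74 / 0.994 = 99013.82
Insurance premium = 0.6% × 99013.82 = 594.08

CIF value: SGD 99013.82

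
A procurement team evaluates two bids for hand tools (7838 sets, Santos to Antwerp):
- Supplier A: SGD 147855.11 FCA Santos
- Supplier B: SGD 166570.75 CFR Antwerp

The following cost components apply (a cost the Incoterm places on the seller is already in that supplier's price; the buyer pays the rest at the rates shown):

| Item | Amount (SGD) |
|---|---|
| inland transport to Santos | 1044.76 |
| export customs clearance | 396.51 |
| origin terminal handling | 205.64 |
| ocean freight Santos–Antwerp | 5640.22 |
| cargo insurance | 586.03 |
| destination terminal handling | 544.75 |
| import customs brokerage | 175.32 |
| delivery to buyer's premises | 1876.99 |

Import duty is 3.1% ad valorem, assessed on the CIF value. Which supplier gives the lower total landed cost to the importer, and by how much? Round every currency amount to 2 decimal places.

Supplier A (FCA):
CIF value = FCA price + origin terminal + freight + insurance = 147855.11 + 205.64 + 5640.22 + 586.03 = 154287.00
Import duty = 154287.00 × 3.1% = 4782.90
Buyer bears (A): 205.64 + 5640.22 + 586.03 + 544.75 + 175.32 + 1876.99 = 9028.95
Landed cost (A) = invoice 147855.11 + 9028.95 + duty 4782.90 = 161666.96
Supplier B (CFR):
CIF value = CFR price + insurance = 166570.75 + 586.03 = 167156.78
Import duty = 167156.78 × 3.1% = 5181.86
Buyer bears (B): 586.03 + 544.75 + 175.32 + 1876.99 = 3183.09
Landed cost (B) = invoice 166570.75 + 3183.09 + duty 5181.86 = 174935.70
Difference = |161666.96 − 174935.70| = 13268.74

Supplier A is cheaper by SGD 13268.74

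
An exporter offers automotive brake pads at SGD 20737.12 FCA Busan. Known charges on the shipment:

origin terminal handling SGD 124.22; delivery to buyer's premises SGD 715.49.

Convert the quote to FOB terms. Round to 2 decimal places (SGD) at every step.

Not relevant to the conversion: delivery — on the buyer under both terms; not part of either seller's price.
From FCA to FOB, the seller additionally bears: origin terminal.
FOB price = 20737.12 + 124.22 = 20861.34

FOB price: SGD 20861.34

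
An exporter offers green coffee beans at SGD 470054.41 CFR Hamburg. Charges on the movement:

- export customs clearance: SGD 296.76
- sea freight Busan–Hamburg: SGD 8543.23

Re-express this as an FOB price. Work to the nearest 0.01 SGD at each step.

FOB price: SGD 461511.18

Not relevant to the conversion: export clearance — on the seller under both CFR and FOB; already in the CFR price and stays in the FOB price.
From CFR to FOB, the seller no longer bears: freight.
FOB price = 470054.41 − 8543.23 = 461511.18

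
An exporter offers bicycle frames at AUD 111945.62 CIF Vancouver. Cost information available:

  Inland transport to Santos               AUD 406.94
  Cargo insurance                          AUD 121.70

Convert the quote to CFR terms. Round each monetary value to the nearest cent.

CFR price: AUD 111823.92

Not relevant to the conversion: inland to port — on the seller under both CIF and CFR; already in the CIF price and stays in the CFR price.
From CIF to CFR, the seller no longer bears: insurance.
CFR price = 111945.62 − 121.70 = 111823.92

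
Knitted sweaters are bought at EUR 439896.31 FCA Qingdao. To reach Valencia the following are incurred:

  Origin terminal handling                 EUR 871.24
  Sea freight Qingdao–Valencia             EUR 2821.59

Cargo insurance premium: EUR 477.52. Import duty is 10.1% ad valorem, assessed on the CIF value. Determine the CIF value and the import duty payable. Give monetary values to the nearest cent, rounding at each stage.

CIF value: EUR 444066.66; import duty: EUR 44850.73

CIF = FCA price + pre-shipment costs + freight + insurance
CIF = 439896.31 + 871.24 + 2821.59 + 477.52 = 444066.66
Import duty = 444066.66 × 10.1% = 44850.73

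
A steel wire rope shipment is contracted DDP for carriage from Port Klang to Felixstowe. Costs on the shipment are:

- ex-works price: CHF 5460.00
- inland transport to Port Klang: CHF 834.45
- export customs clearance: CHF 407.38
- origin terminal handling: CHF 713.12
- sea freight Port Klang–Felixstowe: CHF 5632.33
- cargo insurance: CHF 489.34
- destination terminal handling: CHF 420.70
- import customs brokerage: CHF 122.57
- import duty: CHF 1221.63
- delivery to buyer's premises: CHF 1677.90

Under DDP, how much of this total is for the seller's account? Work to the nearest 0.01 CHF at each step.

DDP: the seller bears all costs including import duty.
Seller's account: goods 5460.00 + inland to port 834.45 + export clearance 407.38 + origin terminal 713.12 + freight 5632.33 + insurance 489.34 + destination terminal 420.70 + brokerage 122.57 + duty 1221.63 + delivery 1677.90 = 16979.42
Buyer's account: 0.00

Seller's account: CHF 16979.42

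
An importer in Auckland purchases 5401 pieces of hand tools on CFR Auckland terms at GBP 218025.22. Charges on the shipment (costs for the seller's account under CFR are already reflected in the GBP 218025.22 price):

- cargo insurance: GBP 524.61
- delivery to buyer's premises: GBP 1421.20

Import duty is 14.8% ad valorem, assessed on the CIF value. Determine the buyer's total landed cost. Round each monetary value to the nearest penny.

CFR: the seller pays costs through ocean freight to the destination port, but not insurance.
CIF value = CFR price + insurance = 218025.22 + 524.61 = 218549.83
Import duty = 218549.83 × 14.8% = 32345.37
Buyer bears: insurance 524.61 + delivery 1421.20 + duty 32345.37 = 34291.18
Landed cost = invoice 218025.22 + 34291.18 = 252316.40

Total landed cost: GBP 252316.40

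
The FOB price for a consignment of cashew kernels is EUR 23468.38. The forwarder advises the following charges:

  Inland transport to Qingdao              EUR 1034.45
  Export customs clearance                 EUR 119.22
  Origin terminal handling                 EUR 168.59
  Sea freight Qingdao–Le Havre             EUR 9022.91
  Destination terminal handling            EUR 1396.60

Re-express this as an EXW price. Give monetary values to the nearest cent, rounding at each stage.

Not relevant to the conversion: freight, destination terminal — on the buyer under both terms; not part of either seller's price.
From FOB to EXW, the seller no longer bears: inland to port, export clearance, origin terminal.
EXW price = 23468.38 − 1034.45 − 119.22 − 168.59 = 22146.12

EXW price: EUR 22146.12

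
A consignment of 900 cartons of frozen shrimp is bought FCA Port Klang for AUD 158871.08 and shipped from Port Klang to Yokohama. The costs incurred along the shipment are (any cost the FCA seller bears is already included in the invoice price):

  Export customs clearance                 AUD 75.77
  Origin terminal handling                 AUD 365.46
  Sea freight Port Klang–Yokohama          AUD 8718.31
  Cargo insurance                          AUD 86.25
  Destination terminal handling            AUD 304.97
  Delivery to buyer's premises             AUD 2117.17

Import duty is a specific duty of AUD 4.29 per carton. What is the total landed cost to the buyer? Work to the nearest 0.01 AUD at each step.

Total landed cost: AUD 174324.24

FCA: the seller delivers export-cleared goods to the carrier; the buyer bears costs from that point.
Already in the invoice (seller's account under FCA): export clearance — exclude.
CIF value = FCA price + origin terminal + freight + insurance = 158871.08 + 365.46 + 8718.31 + 86.25 = 168041.10
Import duty = 900 × 4.29 = 3861.00
Buyer bears: origin terminal 365.46 + freight 8718.31 + insurance 86.25 + destination terminal 304.97 + delivery 2117.17 + duty 3861.00 = 15453.16
Landed cost = invoice 158871.08 + 15453.16 = 174324.24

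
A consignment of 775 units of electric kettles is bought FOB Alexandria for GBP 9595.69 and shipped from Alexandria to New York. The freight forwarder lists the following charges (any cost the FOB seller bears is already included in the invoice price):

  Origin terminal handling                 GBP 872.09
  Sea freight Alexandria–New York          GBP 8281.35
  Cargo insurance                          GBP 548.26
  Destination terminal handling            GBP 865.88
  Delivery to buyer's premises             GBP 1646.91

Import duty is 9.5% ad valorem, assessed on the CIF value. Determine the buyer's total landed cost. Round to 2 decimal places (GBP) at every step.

Total landed cost: GBP 22688.49

FOB: the seller bears costs until goods are on board at the origin port; the buyer bears freight, insurance and all costs thereafter.
Already in the invoice (seller's account under FOB): origin terminal — exclude.
CIF value = FOB price + freight + insurance = 9595.69 + 8281.35 + 548.26 = 18425.30
Import duty = 18425.30 × 9.5% = 1750.40
Buyer bears: freight 8281.35 + insurance 548.26 + destination terminal 865.88 + delivery 1646.91 + duty 1750.40 = 13092.80
Landed cost = invoice 9595.69 + 13092.80 = 22688.49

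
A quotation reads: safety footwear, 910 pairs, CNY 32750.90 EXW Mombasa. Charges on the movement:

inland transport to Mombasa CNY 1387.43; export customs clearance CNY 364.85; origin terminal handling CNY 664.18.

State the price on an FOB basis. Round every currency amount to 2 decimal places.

FOB price: CNY 35167.36

From EXW to FOB, the seller additionally bears: inland to port, export clearance, origin terminal.
FOB price = 32750.90 + 1387.43 + 364.85 + 664.18 = 35167.36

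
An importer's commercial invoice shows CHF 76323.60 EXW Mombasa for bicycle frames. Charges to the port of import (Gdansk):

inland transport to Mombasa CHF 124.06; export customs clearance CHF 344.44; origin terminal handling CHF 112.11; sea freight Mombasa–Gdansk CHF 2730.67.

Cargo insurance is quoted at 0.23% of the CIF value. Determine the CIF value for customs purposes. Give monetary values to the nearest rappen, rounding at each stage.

CIF value: CHF 79818.46

Let C be the CIF value. C = EXW price + pre-shipment costs + freight + 0.23% × C
C − 0.23% × C = 76323.60 + 124.06 + 344.44 + 112.11 + 2730.67
0.9977 × C = 79634.88
C = 79634.88 / 0.9977 = 79818.46
Insurance premium = 0.23% × 79818.46 = 183.58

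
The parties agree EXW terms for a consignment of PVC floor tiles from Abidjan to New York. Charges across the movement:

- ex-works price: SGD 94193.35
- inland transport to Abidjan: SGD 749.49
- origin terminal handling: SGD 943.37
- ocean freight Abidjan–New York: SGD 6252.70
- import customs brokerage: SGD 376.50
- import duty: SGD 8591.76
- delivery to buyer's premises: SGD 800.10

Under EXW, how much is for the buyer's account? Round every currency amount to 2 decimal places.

EXW: the seller makes goods available at their premises; the buyer bears all onward costs.
Seller's account: goods 94193.35 = 94193.35
Buyer's account: inland to port 749.49 + origin terminal 943.37 + freight 6252.70 + brokerage 376.50 + duty 8591.76 + delivery 800.10 = 17713.92

Buyer's account: SGD 17713.92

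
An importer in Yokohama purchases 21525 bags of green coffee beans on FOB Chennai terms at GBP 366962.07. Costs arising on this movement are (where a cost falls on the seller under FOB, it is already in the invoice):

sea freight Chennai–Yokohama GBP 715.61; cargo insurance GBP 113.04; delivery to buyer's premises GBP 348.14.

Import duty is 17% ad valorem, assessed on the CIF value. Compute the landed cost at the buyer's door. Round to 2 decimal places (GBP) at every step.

Total landed cost: GBP 430663.28

FOB: the seller bears costs until goods are on board at the origin port; the buyer bears freight, insurance and all costs thereafter.
CIF value = FOB price + freight + insurance = 366962.07 + 715.61 + 113.04 = 367790.72
Import duty = 367790.72 × 17% = 62524.42
Buyer bears: freight 715.61 + insurance 113.04 + delivery 348.14 + duty 62524.42 = 63701.21
Landed cost = invoice 366962.07 + 63701.21 = 430663.28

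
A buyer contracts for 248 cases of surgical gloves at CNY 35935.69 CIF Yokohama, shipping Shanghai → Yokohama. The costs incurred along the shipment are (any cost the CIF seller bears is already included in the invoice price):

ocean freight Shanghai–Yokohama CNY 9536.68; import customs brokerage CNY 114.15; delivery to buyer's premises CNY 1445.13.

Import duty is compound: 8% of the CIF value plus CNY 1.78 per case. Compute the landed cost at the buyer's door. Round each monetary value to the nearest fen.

Total landed cost: CNY 40811.27

CIF: the seller pays costs through ocean freight and marine insurance to the destination port.
Already in the invoice (seller's account under CIF): freight — exclude.
The CIF price already equals the CIF value: 35935.69
Ad valorem component: 35935.69 × 8% = 2874.86
Specific component: 248 × 1.78 = 441.44
Import duty = 2874.86 + 441.44 = 3316.30
Buyer bears: brokerage 114.15 + delivery 1445.13 + duty 3316.30 = 4875.58
Landed cost = invoice 35935.69 + 4875.58 = 40811.27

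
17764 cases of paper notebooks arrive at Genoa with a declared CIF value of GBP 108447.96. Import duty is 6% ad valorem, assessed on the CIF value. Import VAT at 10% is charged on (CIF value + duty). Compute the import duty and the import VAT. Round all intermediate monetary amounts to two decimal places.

Import duty: GBP 6506.88; import VAT: GBP 11495.48

Import duty = 108447.96 × 6% = 6506.88
VAT base = CIF + duty = 108447.96 + 6506.88 = 114954.84
Import VAT = 114954.84 × 10% = 11495.48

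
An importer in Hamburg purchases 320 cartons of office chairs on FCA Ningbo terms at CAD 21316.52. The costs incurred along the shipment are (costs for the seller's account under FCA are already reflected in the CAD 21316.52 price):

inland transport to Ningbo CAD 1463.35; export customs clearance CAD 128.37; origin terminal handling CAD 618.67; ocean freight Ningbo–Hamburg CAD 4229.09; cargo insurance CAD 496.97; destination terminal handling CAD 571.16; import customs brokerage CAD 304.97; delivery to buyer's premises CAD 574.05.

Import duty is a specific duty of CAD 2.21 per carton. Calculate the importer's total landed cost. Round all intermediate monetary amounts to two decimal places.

Total landed cost: CAD 28818.63

FCA: the seller delivers export-cleared goods to the carrier; the buyer bears costs from that point.
Already in the invoice (seller's account under FCA): inland to port, export clearance — exclude.
CIF value = FCA price + origin terminal + freight + insurance = 21316.52 + 618.67 + 4229.09 + 496.97 = 26661.25
Import duty = 320 × 2.21 = 707.20
Buyer bears: origin terminal 618.67 + freight 4229.09 + insurance 496.97 + destination terminal 571.16 + brokerage 304.97 + delivery 574.05 + duty 707.20 = 7502.11
Landed cost = invoice 21316.52 + 7502.11 = 28818.63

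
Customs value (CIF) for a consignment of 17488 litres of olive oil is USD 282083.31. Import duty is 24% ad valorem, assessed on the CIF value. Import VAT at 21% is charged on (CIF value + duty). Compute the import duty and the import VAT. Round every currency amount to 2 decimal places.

Import duty = 282083.31 × 24% = 67699.99
VAT base = CIF + duty = 282083.31 + 67699.99 = 349783.30
Import VAT = 349783.30 × 21% = 73454.49

Import duty: USD 67699.99; import VAT: USD 73454.49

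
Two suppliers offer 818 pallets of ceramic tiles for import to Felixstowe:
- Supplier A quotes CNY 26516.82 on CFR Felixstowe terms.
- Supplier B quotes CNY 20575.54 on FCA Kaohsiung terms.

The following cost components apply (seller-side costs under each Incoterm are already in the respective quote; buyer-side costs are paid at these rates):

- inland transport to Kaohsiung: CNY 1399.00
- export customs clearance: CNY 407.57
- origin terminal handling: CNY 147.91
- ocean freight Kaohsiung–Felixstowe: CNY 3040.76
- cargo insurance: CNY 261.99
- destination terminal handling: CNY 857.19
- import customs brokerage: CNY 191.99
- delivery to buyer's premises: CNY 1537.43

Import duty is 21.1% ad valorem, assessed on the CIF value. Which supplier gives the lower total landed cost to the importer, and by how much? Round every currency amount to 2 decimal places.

Supplier B is cheaper by CNY 3333.41

Supplier A (CFR):
CIF value = CFR price + insurance = 26516.82 + 261.99 = 26778.81
Import duty = 26778.81 × 21.1% = 5650.33
Buyer bears (A): 261.99 + 857.19 + 191.99 + 1537.43 = 2848.60
Landed cost (A) = invoice 26516.82 + 2848.60 + duty 5650.33 = 35015.75
Supplier B (FCA):
CIF value = FCA price + origin terminal + freight + insurance = 20575.54 + 147.91 + 3040.76 + 261.99 = 24026.20
Import duty = 24026.20 × 21.1% = 5069.53
Buyer bears (B): 147.91 + 3040.76 + 261.99 + 857.19 + 191.99 + 1537.43 = 6037.27
Landed cost (B) = invoice 20575.54 + 6037.27 + duty 5069.53 = 31682.34
Difference = |35015.75 − 31682.34| = 3333.41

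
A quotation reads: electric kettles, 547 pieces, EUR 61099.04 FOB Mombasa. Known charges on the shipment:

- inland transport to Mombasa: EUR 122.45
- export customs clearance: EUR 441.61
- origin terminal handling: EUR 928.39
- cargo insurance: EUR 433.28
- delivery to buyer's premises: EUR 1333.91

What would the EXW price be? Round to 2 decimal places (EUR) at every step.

Not relevant to the conversion: insurance, delivery — on the buyer under both terms; not part of either seller's price.
From FOB to EXW, the seller no longer bears: inland to port, export clearance, origin terminal.
EXW price = 61099.04 − 122.45 − 441.61 − 928.39 = 59606.59

EXW price: EUR 59606.59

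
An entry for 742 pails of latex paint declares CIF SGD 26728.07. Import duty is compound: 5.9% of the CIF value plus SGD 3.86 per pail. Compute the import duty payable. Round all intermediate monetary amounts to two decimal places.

Import duty: SGD 4441.08

Ad valorem component: 26728.07 × 5.9% = 1576.96
Specific component: 742 × 3.86 = 2864.12
Import duty = 1576.96 + 2864.12 = 4441.08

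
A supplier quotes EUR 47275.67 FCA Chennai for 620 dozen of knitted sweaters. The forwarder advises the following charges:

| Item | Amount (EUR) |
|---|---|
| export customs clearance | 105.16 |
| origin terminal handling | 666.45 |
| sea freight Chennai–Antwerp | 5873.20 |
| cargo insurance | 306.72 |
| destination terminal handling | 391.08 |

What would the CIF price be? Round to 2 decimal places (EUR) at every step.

CIF price: EUR 54122.04

Not relevant to the conversion: export clearance — on the seller under both FCA and CIF; already in the FCA price and stays in the CIF price. destination terminal — on the buyer under both terms; not part of either seller's price.
From FCA to CIF, the seller additionally bears: origin terminal, freight, insurance.
CIF price = 47275.67 + 666.45 + 5873.20 + 306.72 = 54122.04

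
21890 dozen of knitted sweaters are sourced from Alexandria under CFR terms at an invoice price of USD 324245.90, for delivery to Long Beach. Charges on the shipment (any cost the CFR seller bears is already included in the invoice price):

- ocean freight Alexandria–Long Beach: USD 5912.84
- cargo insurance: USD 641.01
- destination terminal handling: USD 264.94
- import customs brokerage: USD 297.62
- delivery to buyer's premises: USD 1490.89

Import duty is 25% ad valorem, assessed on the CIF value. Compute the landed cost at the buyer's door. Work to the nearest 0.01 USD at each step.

CFR: the seller pays costs through ocean freight to the destination port, but not insurance.
Already in the invoice (seller's account under CFR): freight — exclude.
CIF value = CFR price + insurance = 324245.90 + 641.01 = 324886.91
Import duty = 324886.91 × 25% = 81221.73
Buyer bears: insurance 641.01 + destination terminal 264.94 + brokerage 297.62 + delivery 1490.89 + duty 81221.73 = 83916.19
Landed cost = invoice 324245.90 + 83916.19 = 408162.09

Total landed cost: USD 408162.09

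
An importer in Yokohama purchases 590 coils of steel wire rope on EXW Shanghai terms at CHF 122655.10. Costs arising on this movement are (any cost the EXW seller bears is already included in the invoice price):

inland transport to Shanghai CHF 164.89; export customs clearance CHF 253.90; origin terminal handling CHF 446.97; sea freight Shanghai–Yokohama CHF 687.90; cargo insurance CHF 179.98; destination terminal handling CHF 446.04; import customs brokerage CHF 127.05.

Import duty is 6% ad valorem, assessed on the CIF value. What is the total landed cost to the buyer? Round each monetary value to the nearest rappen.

Total landed cost: CHF 132425.15

EXW: the seller makes goods available at their premises; the buyer bears all onward costs.
CIF value = EXW price + inland to port + export clearance + origin terminal + freight + insurance = 122655.10 + 164.89 + 253.90 + 446.97 + 687.90 + 179.98 = 124388.74
Import duty = 124388.74 × 6% = 7463.32
Buyer bears: inland to port 164.89 + export clearance 253.90 + origin terminal 446.97 + freight 687.90 + insurance 179.98 + destination terminal 446.04 + brokerage 127.05 + duty 7463.32 = 9770.05
Landed cost = invoice 122655.10 + 9770.05 = 132425.15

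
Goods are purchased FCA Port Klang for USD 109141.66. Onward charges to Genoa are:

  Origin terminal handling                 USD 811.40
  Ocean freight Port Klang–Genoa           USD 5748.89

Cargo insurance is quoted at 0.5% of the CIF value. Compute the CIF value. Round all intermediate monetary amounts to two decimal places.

CIF value: USD 116283.37

Let C be the CIF value. C = FCA price + pre-shipment costs + freight + 0.5% × C
C − 0.5% × C = 109141.66 + 811.40 + 5748.89
0.995 × C = 115701.95
C = 115701.95 / 0.995 = 116283.37
Insurance premium = 0.5% × 116283.37 = 581.42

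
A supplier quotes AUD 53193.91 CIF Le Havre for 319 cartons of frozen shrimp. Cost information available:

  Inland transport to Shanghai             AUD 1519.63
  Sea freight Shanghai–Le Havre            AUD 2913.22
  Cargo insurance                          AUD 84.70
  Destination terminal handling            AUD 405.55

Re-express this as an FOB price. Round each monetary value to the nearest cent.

Not relevant to the conversion: inland to port — on the seller under both CIF and FOB; already in the CIF price and stays in the FOB price. destination terminal — on the buyer under both terms; not part of either seller's price.
From CIF to FOB, the seller no longer bears: freight, insurance.
FOB price = 53193.91 − 2913.22 − 84.70 = 50195.99

FOB price: AUD 50195.99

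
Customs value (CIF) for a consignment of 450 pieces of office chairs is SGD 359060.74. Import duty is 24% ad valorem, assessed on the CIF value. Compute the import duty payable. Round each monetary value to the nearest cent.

Import duty = 359060.74 × 24% = 86174.58

Import duty: SGD 86174.58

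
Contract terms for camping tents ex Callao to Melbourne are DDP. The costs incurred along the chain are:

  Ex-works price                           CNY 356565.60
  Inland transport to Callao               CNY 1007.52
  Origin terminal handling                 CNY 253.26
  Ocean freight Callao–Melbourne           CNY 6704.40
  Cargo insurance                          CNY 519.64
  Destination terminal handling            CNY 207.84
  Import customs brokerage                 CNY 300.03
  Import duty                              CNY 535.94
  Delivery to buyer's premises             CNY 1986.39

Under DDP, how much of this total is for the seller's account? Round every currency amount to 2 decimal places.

DDP: the seller bears all costs including import duty.
Seller's account: goods 356565.60 + inland to port 1007.52 + origin terminal 253.26 + freight 6704.40 + insurance 519.64 + destination terminal 207.84 + brokerage 300.03 + duty 535.94 + delivery 1986.39 = 368080.62
Buyer's account: 0.00

Seller's account: CNY 368080.62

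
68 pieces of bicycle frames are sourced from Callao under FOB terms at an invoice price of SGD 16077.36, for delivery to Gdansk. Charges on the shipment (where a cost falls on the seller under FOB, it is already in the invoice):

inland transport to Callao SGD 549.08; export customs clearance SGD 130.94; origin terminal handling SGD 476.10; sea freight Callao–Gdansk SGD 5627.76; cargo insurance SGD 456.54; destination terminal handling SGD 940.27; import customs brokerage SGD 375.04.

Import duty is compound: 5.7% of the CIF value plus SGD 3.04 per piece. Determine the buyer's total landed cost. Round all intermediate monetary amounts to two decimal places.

Total landed cost: SGD 24946.90

FOB: the seller bears costs until goods are on board at the origin port; the buyer bears freight, insurance and all costs thereafter.
Already in the invoice (seller's account under FOB): inland to port, export clearance, origin terminal — exclude.
CIF value = FOB price + freight + insurance = 16077.36 + 5627.76 + 456.54 = 22161.66
Ad valorem component: 22161.66 × 5.7% = 1263.21
Specific component: 68 × 3.04 = 206.72
Import duty = 1263.21 + 206.72 = 1469.93
Buyer bears: freight 5627.76 + insurance 456.54 + destination terminal 940.27 + brokerage 375.04 + duty 1469.93 = 8869.54
Landed cost = invoice 16077.36 + 8869.54 = 24946.90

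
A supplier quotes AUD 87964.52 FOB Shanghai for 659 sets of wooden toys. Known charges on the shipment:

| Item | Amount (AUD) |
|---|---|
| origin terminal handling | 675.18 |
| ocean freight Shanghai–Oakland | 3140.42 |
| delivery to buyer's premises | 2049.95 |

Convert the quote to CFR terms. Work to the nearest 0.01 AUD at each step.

CFR price: AUD 91104.94

Not relevant to the conversion: origin terminal — on the seller under both FOB and CFR; already in the FOB price and stays in the CFR price. delivery — on the buyer under both terms; not part of either seller's price.
From FOB to CFR, the seller additionally bears: freight.
CFR price = 87964.52 + 3140.42 = 91104.94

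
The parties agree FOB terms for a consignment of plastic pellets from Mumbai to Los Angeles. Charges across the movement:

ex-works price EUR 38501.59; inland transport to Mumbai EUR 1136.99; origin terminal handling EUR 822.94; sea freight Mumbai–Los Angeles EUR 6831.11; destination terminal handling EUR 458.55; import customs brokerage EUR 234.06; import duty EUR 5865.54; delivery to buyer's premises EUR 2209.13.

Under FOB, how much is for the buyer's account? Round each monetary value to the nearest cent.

FOB: the seller bears costs until goods are on board at the origin port; the buyer bears freight, insurance and all costs thereafter.
Seller's account: goods 38501.59 + inland to port 1136.99 + origin terminal 822.94 = 40461.52
Buyer's account: freight 6831.11 + destination terminal 458.55 + brokerage 234.06 + duty 5865.54 + delivery 2209.13 = 15598.39

Buyer's account: EUR 15598.39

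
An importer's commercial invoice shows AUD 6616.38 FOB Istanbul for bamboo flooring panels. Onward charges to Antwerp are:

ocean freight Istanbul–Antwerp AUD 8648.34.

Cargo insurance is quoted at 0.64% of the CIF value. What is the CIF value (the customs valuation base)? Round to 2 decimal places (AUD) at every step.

Let C be the CIF value. C = FOB price + freight + 0.64% × C
C − 0.64% × C = 6616.38 + 8648.34
0.9936 × C = 15264.72
C = 15264.72 / 0.9936 = 15363.04
Insurance premium = 0.64% × 15363.04 = 98.32

CIF value: AUD 15363.04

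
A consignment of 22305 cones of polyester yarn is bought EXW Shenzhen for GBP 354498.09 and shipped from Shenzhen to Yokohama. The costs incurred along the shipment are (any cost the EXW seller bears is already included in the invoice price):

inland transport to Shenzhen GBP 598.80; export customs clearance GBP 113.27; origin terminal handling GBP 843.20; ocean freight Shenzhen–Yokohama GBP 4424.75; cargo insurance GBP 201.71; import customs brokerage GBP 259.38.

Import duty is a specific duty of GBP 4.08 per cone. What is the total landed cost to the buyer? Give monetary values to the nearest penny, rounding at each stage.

EXW: the seller makes goods available at their premises; the buyer bears all onward costs.
CIF value = EXW price + inland to port + export clearance + origin terminal + freight + insurance = 354498.09 + 598.80 + 113.27 + 843.20 + 4424.75 + 201.71 = 360679.82
Import duty = 22305 × 4.08 = 91004.40
Buyer bears: inland to port 598.80 + export clearance 113.27 + origin terminal 843.20 + freight 4424.75 + insurance 201.71 + brokerage 259.38 + duty 91004.40 = 97445.51
Landed cost = invoice 354498.09 + 97445.51 = 451943.60

Total landed cost: GBP 451943.60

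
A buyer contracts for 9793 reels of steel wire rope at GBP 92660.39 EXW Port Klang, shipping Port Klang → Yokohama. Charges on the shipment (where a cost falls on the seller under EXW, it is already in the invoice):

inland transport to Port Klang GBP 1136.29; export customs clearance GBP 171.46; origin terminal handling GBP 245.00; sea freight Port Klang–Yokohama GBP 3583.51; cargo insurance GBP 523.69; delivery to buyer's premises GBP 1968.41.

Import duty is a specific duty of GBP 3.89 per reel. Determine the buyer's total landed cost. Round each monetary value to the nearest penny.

EXW: the seller makes goods available at their premises; the buyer bears all onward costs.
CIF value = EXW price + inland to port + export clearance + origin terminal + freight + insurance = 92660.39 + 1136.29 + 171.46 + 245.00 + 3583.51 + 523.69 = 98320.34
Import duty = 9793 × 3.89 = 38094.77
Buyer bears: inland to port 1136.29 + export clearance 171.46 + origin terminal 245.00 + freight 3583.51 + insurance 523.69 + delivery 1968.41 + duty 38094.77 = 45723.13
Landed cost = invoice 92660.39 + 45723.13 = 138383.52

Total landed cost: GBP 138383.52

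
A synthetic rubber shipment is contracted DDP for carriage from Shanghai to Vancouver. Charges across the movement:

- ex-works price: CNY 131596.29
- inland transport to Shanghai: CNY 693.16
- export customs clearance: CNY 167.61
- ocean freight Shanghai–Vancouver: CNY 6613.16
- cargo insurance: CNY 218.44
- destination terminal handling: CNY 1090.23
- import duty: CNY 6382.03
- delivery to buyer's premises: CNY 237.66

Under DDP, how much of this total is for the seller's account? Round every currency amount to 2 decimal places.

Seller's account: CNY 146998.58

DDP: the seller bears all costs including import duty.
Seller's account: goods 131596.29 + inland to port 693.16 + export clearance 167.61 + freight 6613.16 + insurance 218.44 + destination terminal 1090.23 + duty 6382.03 + delivery 237.66 = 146998.58
Buyer's account: 0.00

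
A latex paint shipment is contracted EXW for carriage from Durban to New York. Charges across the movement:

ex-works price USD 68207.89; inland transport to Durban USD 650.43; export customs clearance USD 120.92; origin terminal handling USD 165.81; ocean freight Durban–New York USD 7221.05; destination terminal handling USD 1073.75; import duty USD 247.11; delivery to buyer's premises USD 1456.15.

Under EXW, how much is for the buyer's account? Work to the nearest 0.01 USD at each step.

EXW: the seller makes goods available at their premises; the buyer bears all onward costs.
Seller's account: goods 68207.89 = 68207.89
Buyer's account: inland to port 650.43 + export clearance 120.92 + origin terminal 165.81 + freight 7221.05 + destination terminal 1073.75 + duty 247.11 + delivery 1456.15 = 10935.22

Buyer's account: USD 10935.22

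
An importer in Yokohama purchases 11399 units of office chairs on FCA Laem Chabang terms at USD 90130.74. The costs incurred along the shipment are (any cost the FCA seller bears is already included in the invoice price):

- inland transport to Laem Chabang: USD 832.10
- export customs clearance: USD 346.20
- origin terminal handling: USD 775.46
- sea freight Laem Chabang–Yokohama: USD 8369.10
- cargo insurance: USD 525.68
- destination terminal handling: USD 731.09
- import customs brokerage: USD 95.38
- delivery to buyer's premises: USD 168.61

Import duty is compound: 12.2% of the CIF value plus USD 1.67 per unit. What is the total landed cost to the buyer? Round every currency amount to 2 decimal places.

FCA: the seller delivers export-cleared goods to the carrier; the buyer bears costs from that point.
Already in the invoice (seller's account under FCA): inland to port, export clearance — exclude.
CIF value = FCA price + origin terminal + freight + insurance = 90130.74 + 775.46 + 8369.10 + 525.68 = 99800.98
Ad valorem component: 99800.98 × 12.2% = 12175.72
Specific component: 11399 × 1.67 = 19036.33
Import duty = 12175.72 + 19036.33 = 31212.05
Buyer bears: origin terminal 775.46 + freight 8369.10 + insurance 525.68 + destination terminal 731.09 + brokerage 95.38 + delivery 168.61 + duty 31212.05 = 41877.37
Landed cost = invoice 90130.74 + 41877.37 = 132008.11

Total landed cost: USD 132008.11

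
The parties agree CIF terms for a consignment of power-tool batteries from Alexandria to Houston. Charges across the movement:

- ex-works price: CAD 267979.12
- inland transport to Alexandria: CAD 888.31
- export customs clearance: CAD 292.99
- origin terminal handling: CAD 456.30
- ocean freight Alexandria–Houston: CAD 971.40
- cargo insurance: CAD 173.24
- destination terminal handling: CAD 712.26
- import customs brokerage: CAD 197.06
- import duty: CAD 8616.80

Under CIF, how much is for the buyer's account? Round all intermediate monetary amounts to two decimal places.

Buyer's account: CAD 9526.12

CIF: the seller pays costs through ocean freight and marine insurance to the destination port.
Seller's account: goods 267979.12 + inland to port 888.31 + export clearance 292.99 + origin terminal 456.30 + freight 971.40 + insurance 173.24 = 270761.36
Buyer's account: destination terminal 712.26 + brokerage 197.06 + duty 8616.80 = 9526.12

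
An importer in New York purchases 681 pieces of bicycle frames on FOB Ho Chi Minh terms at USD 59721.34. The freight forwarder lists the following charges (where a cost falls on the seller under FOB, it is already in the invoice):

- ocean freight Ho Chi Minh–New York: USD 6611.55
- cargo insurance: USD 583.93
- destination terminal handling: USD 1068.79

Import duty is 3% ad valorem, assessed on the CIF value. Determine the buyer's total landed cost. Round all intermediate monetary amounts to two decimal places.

FOB: the seller bears costs until goods are on board at the origin port; the buyer bears freight, insurance and all costs thereafter.
CIF value = FOB price + freight + insurance = 59721.34 + 6611.55 + 583.93 = 66916.82
Import duty = 66916.82 × 3% = 2007.50
Buyer bears: freight 6611.55 + insurance 583.93 + destination terminal 1068.79 + duty 2007.50 = 10271.77
Landed cost = invoice 59721.34 + 10271.77 = 69993.11

Total landed cost: USD 69993.11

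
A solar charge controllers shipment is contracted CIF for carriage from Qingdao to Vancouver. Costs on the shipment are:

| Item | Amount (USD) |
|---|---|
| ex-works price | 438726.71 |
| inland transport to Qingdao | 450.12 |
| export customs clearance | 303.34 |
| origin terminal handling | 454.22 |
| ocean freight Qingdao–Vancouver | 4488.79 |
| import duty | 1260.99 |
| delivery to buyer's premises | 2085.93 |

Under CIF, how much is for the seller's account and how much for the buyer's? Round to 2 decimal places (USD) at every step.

CIF: the seller pays costs through ocean freight and marine insurance to the destination port.
Seller's account: goods 438726.71 + inland to port 450.12 + export clearance 303.34 + origin terminal 454.22 + freight 4488.79 = 444423.18
Buyer's account: duty 1260.99 + delivery 2085.93 = 3346.92

Seller: USD 444423.18; buyer: USD 3346.92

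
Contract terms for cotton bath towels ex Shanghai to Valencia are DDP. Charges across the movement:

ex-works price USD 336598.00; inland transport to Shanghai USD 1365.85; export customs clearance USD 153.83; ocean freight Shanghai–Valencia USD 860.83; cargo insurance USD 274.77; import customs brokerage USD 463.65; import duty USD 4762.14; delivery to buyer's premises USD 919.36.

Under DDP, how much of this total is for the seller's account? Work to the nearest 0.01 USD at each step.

Seller's account: USD 345398.43

DDP: the seller bears all costs including import duty.
Seller's account: goods 336598.00 + inland to port 1365.85 + export clearance 153.83 + freight 860.83 + insurance 274.77 + brokerage 463.65 + duty 4762.14 + delivery 919.36 = 345398.43
Buyer's account: 0.00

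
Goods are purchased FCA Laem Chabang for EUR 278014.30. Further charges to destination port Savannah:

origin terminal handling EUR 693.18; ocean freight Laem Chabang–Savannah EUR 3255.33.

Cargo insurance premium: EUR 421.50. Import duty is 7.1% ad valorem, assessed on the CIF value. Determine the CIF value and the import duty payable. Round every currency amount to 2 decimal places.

CIF value: EUR 282384.31; import duty: EUR 20049.29

CIF = FCA price + pre-shipment costs + freight + insurance
CIF = 278014.30 + 693.18 + 3255.33 + 421.50 = 282384.31
Import duty = 282384.31 × 7.1% = 20049.29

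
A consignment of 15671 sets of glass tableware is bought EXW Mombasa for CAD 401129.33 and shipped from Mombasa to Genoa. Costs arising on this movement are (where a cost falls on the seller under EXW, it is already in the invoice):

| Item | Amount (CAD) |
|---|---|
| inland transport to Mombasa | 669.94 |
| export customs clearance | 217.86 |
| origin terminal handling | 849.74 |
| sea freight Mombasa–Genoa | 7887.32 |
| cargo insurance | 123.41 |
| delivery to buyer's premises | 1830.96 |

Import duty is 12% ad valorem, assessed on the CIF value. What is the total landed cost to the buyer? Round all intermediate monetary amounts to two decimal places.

EXW: the seller makes goods available at their premises; the buyer bears all onward costs.
CIF value = EXW price + inland to port + export clearance + origin terminal + freight + insurance = 401129.33 + 669.94 + 217.86 + 849.74 + 7887.32 + 123.41 = 410877.60
Import duty = 410877.60 × 12% = 49305.31
Buyer bears: inland to port 669.94 + export clearance 217.86 + origin terminal 849.74 + freight 7887.32 + insurance 123.41 + delivery 1830.96 + duty 49305.31 = 60884.54
Landed cost = invoice 401129.33 + 60884.54 = 462013.87

Total landed cost: CAD 462013.87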